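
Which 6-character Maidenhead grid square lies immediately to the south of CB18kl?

CB18kk

Latitude subsquare l = 11; −1 → 10 = k.
The longitude characters are unchanged.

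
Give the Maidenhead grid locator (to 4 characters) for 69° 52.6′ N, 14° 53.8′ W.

IP29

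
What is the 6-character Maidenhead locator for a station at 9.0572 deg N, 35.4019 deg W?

Offset from 180°W / 90°S: lon 144.5981°, lat 99.0572°.
Field: lon ⌊144.5981/20⌋ = 7 → H; lat ⌊99.0572/10⌋ = 9 → J.
Square: lon ⌊4.5981/2⌋ = 2; lat ⌊9.0572/1⌋ = 9.
Subsquare: lon ⌊0.5981/0.0833333⌋ = 7 → h; lat ⌊0.0572/0.0416667⌋ = 1 → b.

HJ29hb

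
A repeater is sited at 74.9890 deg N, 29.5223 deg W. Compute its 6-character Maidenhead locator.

HQ54fx

Shift to the Maidenhead origin (180°W, 90°S): lon 150.4777, lat 164.9890.
Field (20°×10°, letters A–R): 150.4777/20 → 7 → H, 164.9890/10 → 16 → Q; chars HQ.
Square (2°×1°, digits 0–9): 10.4777/2 → 5, 4.9890/1 → 4; chars 54.
Subsquare (5′×2.5′, letters a–x): 0.4777/0.0833333 → 5 → f, 0.9890/0.0416667 → 23 → x; chars fx.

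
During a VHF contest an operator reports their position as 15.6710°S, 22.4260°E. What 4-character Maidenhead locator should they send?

KH14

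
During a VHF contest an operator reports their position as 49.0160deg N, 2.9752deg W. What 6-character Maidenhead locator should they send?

IN89ma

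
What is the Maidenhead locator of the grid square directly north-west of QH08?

PH99

Longitude square 0; −1 → -1, wraps to 9, carry into field.
Longitude field Q = 16; −1 → 15 = P.
Latitude square 8; +1 → 9.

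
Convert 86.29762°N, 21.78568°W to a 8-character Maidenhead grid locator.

Shift to the Maidenhead origin (180°W, 90°S): lon 158.21432, lat 176.29762.
Field (20°×10°, letters A–R): 158.21432/20 → 7 → H, 176.29762/10 → 17 → R; chars HR.
Square (2°×1°, digits 0–9): 18.21432/2 → 9, 6.29762/1 → 6; chars 96.
Subsquare (5′×2.5′, letters a–x): 0.21432/0.0833333 → 2 → c, 0.29762/0.0416667 → 7 → h; chars ch.
Extended square (30″×15″, digits 0–9): 0.04765/0.00833333 → 5, 0.00595/0.00416667 → 1; chars 51.

HR96ch51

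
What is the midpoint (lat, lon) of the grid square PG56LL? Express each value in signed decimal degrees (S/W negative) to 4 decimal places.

-23.5208, 130.9583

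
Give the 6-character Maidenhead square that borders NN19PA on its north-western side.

NN19ob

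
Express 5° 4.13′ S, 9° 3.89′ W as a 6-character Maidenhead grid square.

II54lw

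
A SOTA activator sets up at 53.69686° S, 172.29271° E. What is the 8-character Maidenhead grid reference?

Shift to the Maidenhead origin (180°W, 90°S): lon 352.29271, lat 36.30314.
Field (20°×10°, letters A–R): 352.29271/20 → 17 → R, 36.30314/10 → 3 → D; chars RD.
Square (2°×1°, digits 0–9): 12.29271/2 → 6, 6.30314/1 → 6; chars 66.
Subsquare (5′×2.5′, letters a–x): 0.29271/0.0833333 → 3 → d, 0.30314/0.0416667 → 7 → h; chars dh.
Extended square (30″×15″, digits 0–9): 0.04271/0.00833333 → 5, 0.01147/0.00416667 → 2; chars 52.

RD66dh52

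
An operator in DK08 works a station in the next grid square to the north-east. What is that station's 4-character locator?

Longitude square 0; +1 → 1.
Latitude square 8; +1 → 9.

DK19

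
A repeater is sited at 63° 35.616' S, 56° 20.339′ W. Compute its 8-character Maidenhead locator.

GC16tj97

Shift to the Maidenhead origin (180°W, 90°S): lon 123.66102, lat 26.40640.
Field (20°×10°, letters A–R): lon ⌊123.66102/20⌋ = 6 → G; lat ⌊26.40640/10⌋ = 2 → C.
Square (2°×1°, digits 0–9): lon ⌊3.66102/2⌋ = 1; lat ⌊6.40640/1⌋ = 6.
Subsquare (5′×2.5′, letters a–x): lon ⌊1.66102/0.0833333⌋ = 19 → t; lat ⌊0.40640/0.0416667⌋ = 9 → j.
Extended square (30″×15″, digits 0–9): lon ⌊0.07768/0.00833333⌋ = 9; lat ⌊0.03140/0.00416667⌋ = 7.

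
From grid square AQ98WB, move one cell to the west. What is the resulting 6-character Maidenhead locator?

AQ98vb

Longitude subsquare w = 22; −1 → 21 = v.
The latitude characters are unchanged.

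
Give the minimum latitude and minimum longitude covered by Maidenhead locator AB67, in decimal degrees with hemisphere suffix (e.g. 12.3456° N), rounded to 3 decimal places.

73.000° S, 168.000° W

Field A=0, B=1: +0·20° lon, +1·10° lat → SW at lon -180°, lat -80°.
Square 6, 7: +6·2° lon, +7·1° lat → SW at lon -168°, lat -73°.
latitude 73.000° S, longitude 168.000° W.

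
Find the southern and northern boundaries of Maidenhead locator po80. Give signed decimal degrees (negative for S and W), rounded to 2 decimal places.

Field P=15, O=14: +15·20° lon, +14·10° lat → SW at lon 120°, lat 50°.
Square 8, 0: +8·2° lon, +0·1° lat → SW at lon 136°, lat 50°.
Cell spans 2° lon × 1° lat.
south 50.00, north 51.00.

50.00, 51.00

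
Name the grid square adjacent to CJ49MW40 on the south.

CJ49mv49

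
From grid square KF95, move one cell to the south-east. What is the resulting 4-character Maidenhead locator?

LF04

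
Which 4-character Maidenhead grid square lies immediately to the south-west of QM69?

QM58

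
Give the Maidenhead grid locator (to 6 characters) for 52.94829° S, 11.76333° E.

JD57vb

Shift to the Maidenhead origin (180°W, 90°S): lon 191.7633, lat 37.0517.
Field: lon ⌊191.7633/20⌋ = 9 → J; lat ⌊37.0517/10⌋ = 3 → D.
Square: lon ⌊11.7633/2⌋ = 5; lat ⌊7.0517/1⌋ = 7.
Subsquare: lon ⌊1.7633/0.0833333⌋ = 21 → v; lat ⌊0.0517/0.0416667⌋ = 1 → b.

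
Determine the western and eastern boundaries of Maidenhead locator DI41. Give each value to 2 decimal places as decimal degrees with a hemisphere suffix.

Field D=3, I=8: +3·20° lon, +8·10° lat → SW at lon -120°, lat -10°.
Square 4, 1: +4·2° lon, +1·1° lat → SW at lon -112°, lat -9°.
Cell spans 2° lon × 1° lat.
west 112.00° W, east 110.00° W.

112.00° W, 110.00° W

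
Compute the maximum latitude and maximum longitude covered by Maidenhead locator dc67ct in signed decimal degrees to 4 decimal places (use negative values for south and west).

-62.1667, -107.7500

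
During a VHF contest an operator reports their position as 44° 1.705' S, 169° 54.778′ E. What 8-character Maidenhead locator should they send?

RE45wx93

Add 180° to longitude and 90° to latitude: 349.91297, 45.97158.
Field: lon ⌊349.91297/20⌋ = 17 → R; lat ⌊45.97158/10⌋ = 4 → E.
Square: lon ⌊9.91297/2⌋ = 4; lat ⌊5.97158/1⌋ = 5.
Subsquare: lon ⌊1.91297/0.0833333⌋ = 22 → w; lat ⌊0.97158/0.0416667⌋ = 23 → x.
Extended square: lon ⌊0.07963/0.00833333⌋ = 9; lat ⌊0.01325/0.00416667⌋ = 3.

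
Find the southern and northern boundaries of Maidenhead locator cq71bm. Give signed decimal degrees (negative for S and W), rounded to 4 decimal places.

Field C=2, Q=16: +2·20° lon, +16·10° lat → SW at lon -140°, lat 70°.
Square 7, 1: +7·2° lon, +1·1° lat → SW at lon -126°, lat 71°.
Subsquare b=1, m=12: +1·0.0833333° lon, +12·0.0416667° lat → SW at lon -125.917°, lat 71.5°.
Cell spans 0.0833333° lon × 0.0416667° lat.
south 71.5000, north 71.5417.

71.5000, 71.5417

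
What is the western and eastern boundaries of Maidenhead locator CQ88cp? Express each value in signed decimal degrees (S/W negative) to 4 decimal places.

Field C=2, Q=16: +2·20° lon, +16·10° lat → SW at lon -140°, lat 70°.
Square 8, 8: +8·2° lon, +8·1° lat → SW at lon -124°, lat 78°.
Subsquare c=2, p=15: +2·0.0833333° lon, +15·0.0416667° lat → SW at lon -123.833°, lat 78.625°.
Cell spans 0.0833333° lon × 0.0416667° lat.
west -123.8333, east -123.7500.

-123.8333, -123.7500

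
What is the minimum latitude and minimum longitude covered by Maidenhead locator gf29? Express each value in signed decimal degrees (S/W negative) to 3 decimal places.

-31.000, -56.000

Field G=6, F=5: +6·20° lon, +5·10° lat → SW at lon -60°, lat -40°.
Square 2, 9: +2·2° lon, +9·1° lat → SW at lon -56°, lat -31°.
latitude -31.000, longitude -56.000.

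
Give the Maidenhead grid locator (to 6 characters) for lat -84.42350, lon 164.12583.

RA25bn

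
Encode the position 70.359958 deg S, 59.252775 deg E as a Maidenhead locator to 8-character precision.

Offset from 180°W / 90°S: lon 239.25277°, lat 19.64004°.
Field (20°×10°, letters A–R): 239.25277/20 → 11 → L, 19.64004/10 → 1 → B; chars LB.
Square (2°×1°, digits 0–9): 19.25277/2 → 9, 9.64004/1 → 9; chars 99.
Subsquare (5′×2.5′, letters a–x): 1.25277/0.0833333 → 15 → p, 0.64004/0.0416667 → 15 → p; chars pp.
Extended square (30″×15″, digits 0–9): 0.00277/0.00833333 → 0, 0.01504/0.00416667 → 3; chars 03.

LB99pp03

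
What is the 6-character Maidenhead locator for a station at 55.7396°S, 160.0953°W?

Shift to the Maidenhead origin (180°W, 90°S): lon 19.9047, lat 34.2604.
Field (20°×10°, letters A–R): 19.9047/20 → 0 → A, 34.2604/10 → 3 → D; chars AD.
Square (2°×1°, digits 0–9): 19.9047/2 → 9, 4.2604/1 → 4; chars 94.
Subsquare (5′×2.5′, letters a–x): 1.9047/0.0833333 → 22 → w, 0.2604/0.0416667 → 6 → g; chars wg.

AD94wg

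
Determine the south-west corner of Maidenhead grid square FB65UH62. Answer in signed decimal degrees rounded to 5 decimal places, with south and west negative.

-74.70000, -66.28333

Field F=5, B=1: +5·20° lon, +1·10° lat → SW at lon -80°, lat -80°.
Square 6, 5: +6·2° lon, +5·1° lat → SW at lon -68°, lat -75°.
Subsquare u=20, h=7: +20·0.0833333° lon, +7·0.0416667° lat → SW at lon -66.3333°, lat -74.7083°.
Extended square 6, 2: +6·0.00833333° lon, +2·0.00416667° lat → SW at lon -66.2833°, lat -74.7°.
latitude -74.70000, longitude -66.28333.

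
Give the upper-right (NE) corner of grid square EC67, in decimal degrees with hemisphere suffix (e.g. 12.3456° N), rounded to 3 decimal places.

Field E=4, C=2: +4·20° lon, +2·10° lat → SW at lon -100°, lat -70°.
Square 6, 7: +6·2° lon, +7·1° lat → SW at lon -88°, lat -63°.
Cell spans 2° lon × 1° lat. NE corner is SW corner plus one full cell.
latitude 62.000° S, longitude 86.000° W.

62.000° S, 86.000° W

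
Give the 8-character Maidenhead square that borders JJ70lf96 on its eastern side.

JJ70mf06

Longitude extended square 9; +1 → 10, wraps to 0, carry into subsquare.
Longitude subsquare l = 11; +1 → 12 = m.
The latitude characters are unchanged.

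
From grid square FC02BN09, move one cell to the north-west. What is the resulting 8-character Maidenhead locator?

Longitude extended square 0; −1 → -1, wraps to 9, carry into subsquare.
Longitude subsquare b = 1; −1 → 0 = a.
Latitude extended square 9; +1 → 10, wraps to 0, carry into subsquare.
Latitude subsquare n = 13; +1 → 14 = o.

FC02ao90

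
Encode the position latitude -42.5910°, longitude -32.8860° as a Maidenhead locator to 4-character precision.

HE37

Offset from 180°W / 90°S: lon 147.11°, lat 47.41°.
Field: 147.11/20 → 7 → H, 47.41/10 → 4 → E; chars HE.
Square: 7.11/2 → 3, 7.41/1 → 7; chars 37.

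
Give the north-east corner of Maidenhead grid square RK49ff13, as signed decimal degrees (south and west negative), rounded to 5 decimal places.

Field R=17, K=10: +17·20° lon, +10·10° lat → SW at lon 160°, lat 10°.
Square 4, 9: +4·2° lon, +9·1° lat → SW at lon 168°, lat 19°.
Subsquare f=5, f=5: +5·0.0833333° lon, +5·0.0416667° lat → SW at lon 168.417°, lat 19.2083°.
Extended square 1, 3: +1·0.00833333° lon, +3·0.00416667° lat → SW at lon 168.425°, lat 19.2208°.
Cell spans 0.00833333° lon × 0.00416667° lat. NE corner is SW corner plus one full cell.
latitude 19.22500, longitude 168.43333.

19.22500, 168.43333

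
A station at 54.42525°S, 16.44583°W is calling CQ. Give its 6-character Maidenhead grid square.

Offset from 180°W / 90°S: lon 163.5542°, lat 35.5748°.
Field: 163.5542/20 → 8 → I, 35.5748/10 → 3 → D; chars ID.
Square: 3.5542/2 → 1, 5.5748/1 → 5; chars 15.
Subsquare: 1.5542/0.0833333 → 18 → s, 0.5748/0.0416667 → 13 → n; chars sn.

ID15sn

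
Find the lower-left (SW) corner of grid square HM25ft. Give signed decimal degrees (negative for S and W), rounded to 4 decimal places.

Field H=7, M=12: +7·20° lon, +12·10° lat → SW at lon -40°, lat 30°.
Square 2, 5: +2·2° lon, +5·1° lat → SW at lon -36°, lat 35°.
Subsquare f=5, t=19: +5·0.0833333° lon, +19·0.0416667° lat → SW at lon -35.5833°, lat 35.7917°.
latitude 35.7917, longitude -35.5833.

35.7917, -35.5833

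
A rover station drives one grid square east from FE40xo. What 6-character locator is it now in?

FE50ao

Longitude subsquare x = 23; +1 → 24, wraps to 0 = a, carry into square.
Longitude square 4; +1 → 5.
The latitude characters are unchanged.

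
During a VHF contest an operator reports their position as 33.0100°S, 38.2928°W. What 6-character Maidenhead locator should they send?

HF06ux

Shift to the Maidenhead origin (180°W, 90°S): lon 141.7072, lat 56.9900.
Field: 141.7072/20 → 7 → H, 56.9900/10 → 5 → F; chars HF.
Square: 1.7072/2 → 0, 6.9900/1 → 6; chars 06.
Subsquare: 1.7072/0.0833333 → 20 → u, 0.9900/0.0416667 → 23 → x; chars ux.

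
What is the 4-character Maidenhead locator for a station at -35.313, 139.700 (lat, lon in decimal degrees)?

Offset from 180°W / 90°S: lon 319.70°, lat 54.69°.
Field (20°×10°, letters A–R): 319.70/20 → 15 → P, 54.69/10 → 5 → F; chars PF.
Square (2°×1°, digits 0–9): 19.70/2 → 9, 4.69/1 → 4; chars 94.

PF94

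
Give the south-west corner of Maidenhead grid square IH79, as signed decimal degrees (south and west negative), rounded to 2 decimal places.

-11.00, -6.00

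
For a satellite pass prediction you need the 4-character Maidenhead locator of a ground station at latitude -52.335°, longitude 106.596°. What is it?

OD37

Offset from 180°W / 90°S: lon 286.60°, lat 37.66°.
Field: lon ⌊286.60/20⌋ = 14 → O; lat ⌊37.66/10⌋ = 3 → D.
Square: lon ⌊6.60/2⌋ = 3; lat ⌊7.66/1⌋ = 7.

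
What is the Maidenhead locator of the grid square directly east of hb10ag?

HB10bg

Longitude subsquare a = 0; +1 → 1 = b.
The latitude characters are unchanged.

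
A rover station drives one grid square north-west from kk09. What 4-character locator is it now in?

Longitude square 0; −1 → -1, wraps to 9, carry into field.
Longitude field K = 10; −1 → 9 = J.
Latitude square 9; +1 → 10, wraps to 0, carry into field.
Latitude field K = 10; +1 → 11 = L.

JL90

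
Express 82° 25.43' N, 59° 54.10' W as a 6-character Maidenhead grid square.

GR02bk

Offset from 180°W / 90°S: lon 120.0983°, lat 172.4238°.
Field: 120.0983/20 → 6 → G, 172.4238/10 → 17 → R; chars GR.
Square: 0.0983/2 → 0, 2.4238/1 → 2; chars 02.
Subsquare: 0.0983/0.0833333 → 1 → b, 0.4238/0.0416667 → 10 → k; chars bk.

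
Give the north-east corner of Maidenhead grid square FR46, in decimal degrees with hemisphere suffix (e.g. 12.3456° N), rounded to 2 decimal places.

Field F=5, R=17: +5·20° lon, +17·10° lat → SW at lon -80°, lat 80°.
Square 4, 6: +4·2° lon, +6·1° lat → SW at lon -72°, lat 86°.
Cell spans 2° lon × 1° lat. NE corner is SW corner plus one full cell.
latitude 87.00° N, longitude 70.00° W.

87.00° N, 70.00° W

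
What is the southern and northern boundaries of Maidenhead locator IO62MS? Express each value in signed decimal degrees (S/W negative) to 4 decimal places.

52.7500, 52.7917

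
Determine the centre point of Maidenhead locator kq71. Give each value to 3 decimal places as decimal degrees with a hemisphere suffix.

71.500° N, 35.000° E

Field K=10, Q=16: +10·20° lon, +16·10° lat → SW at lon 20°, lat 70°.
Square 7, 1: +7·2° lon, +1·1° lat → SW at lon 34°, lat 71°.
Cell spans 2° lon × 1° lat. Centre is SW corner plus half of each.
latitude 71.500° N, longitude 35.000° E.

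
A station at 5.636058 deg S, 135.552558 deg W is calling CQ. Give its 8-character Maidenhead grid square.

CI24fi37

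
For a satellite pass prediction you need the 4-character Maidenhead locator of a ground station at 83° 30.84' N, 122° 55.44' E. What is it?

PR13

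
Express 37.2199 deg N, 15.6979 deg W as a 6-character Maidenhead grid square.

Shift to the Maidenhead origin (180°W, 90°S): lon 164.3021, lat 127.2199.
Field: lon ⌊164.3021/20⌋ = 8 → I; lat ⌊127.2199/10⌋ = 12 → M.
Square: lon ⌊4.3021/2⌋ = 2; lat ⌊7.2199/1⌋ = 7.
Subsquare: lon ⌊0.3021/0.0833333⌋ = 3 → d; lat ⌊0.2199/0.0416667⌋ = 5 → f.

IM27df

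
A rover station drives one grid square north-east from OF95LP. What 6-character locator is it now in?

OF95mq

Longitude subsquare l = 11; +1 → 12 = m.
Latitude subsquare p = 15; +1 → 16 = q.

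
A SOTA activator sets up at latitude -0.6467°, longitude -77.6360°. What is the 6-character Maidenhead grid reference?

FI19ei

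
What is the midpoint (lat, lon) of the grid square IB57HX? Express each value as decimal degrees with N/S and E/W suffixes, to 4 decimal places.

Field I=8, B=1: +8·20° lon, +1·10° lat → SW at lon -20°, lat -80°.
Square 5, 7: +5·2° lon, +7·1° lat → SW at lon -10°, lat -73°.
Subsquare h=7, x=23: +7·0.0833333° lon, +23·0.0416667° lat → SW at lon -9.41667°, lat -72.0417°.
Cell spans 0.0833333° lon × 0.0416667° lat. Centre is SW corner plus half of each.
latitude 72.0208° S, longitude 9.3750° W.

72.0208° S, 9.3750° W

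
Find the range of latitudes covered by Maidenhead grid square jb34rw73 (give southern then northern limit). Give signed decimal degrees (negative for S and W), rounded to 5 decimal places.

-75.07083, -75.06667

Field J=9, B=1: +9·20° lon, +1·10° lat → SW at lon 0°, lat -80°.
Square 3, 4: +3·2° lon, +4·1° lat → SW at lon 6°, lat -76°.
Subsquare r=17, w=22: +17·0.0833333° lon, +22·0.0416667° lat → SW at lon 7.41667°, lat -75.0833°.
Extended square 7, 3: +7·0.00833333° lon, +3·0.00416667° lat → SW at lon 7.475°, lat -75.0708°.
Cell spans 0.00833333° lon × 0.00416667° lat.
south -75.07083, north -75.06667.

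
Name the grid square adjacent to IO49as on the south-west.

Longitude subsquare a = 0; −1 → -1, wraps to 23 = x, carry into square.
Longitude square 4; −1 → 3.
Latitude subsquare s = 18; −1 → 17 = r.

IO39xr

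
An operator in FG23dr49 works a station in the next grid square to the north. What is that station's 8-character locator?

FG23ds40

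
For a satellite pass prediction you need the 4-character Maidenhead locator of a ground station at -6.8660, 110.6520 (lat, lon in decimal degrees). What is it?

Offset from 180°W / 90°S: lon 290.65°, lat 83.13°.
Field: lon ⌊290.65/20⌋ = 14 → O; lat ⌊83.13/10⌋ = 8 → I.
Square: lon ⌊10.65/2⌋ = 5; lat ⌊3.13/1⌋ = 3.

OI53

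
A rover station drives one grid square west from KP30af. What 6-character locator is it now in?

KP20xf

Longitude subsquare a = 0; −1 → -1, wraps to 23 = x, carry into square.
Longitude square 3; −1 → 2.
The latitude characters are unchanged.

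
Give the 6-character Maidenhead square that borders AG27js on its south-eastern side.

Longitude subsquare j = 9; +1 → 10 = k.
Latitude subsquare s = 18; −1 → 17 = r.

AG27kr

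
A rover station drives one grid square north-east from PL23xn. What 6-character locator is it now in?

Longitude subsquare x = 23; +1 → 24, wraps to 0 = a, carry into square.
Longitude square 2; +1 → 3.
Latitude subsquare n = 13; +1 → 14 = o.

PL33ao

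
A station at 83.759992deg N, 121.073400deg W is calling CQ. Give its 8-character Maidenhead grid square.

CR93ls12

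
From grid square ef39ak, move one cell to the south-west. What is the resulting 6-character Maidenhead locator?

EF29xj

Longitude subsquare a = 0; −1 → -1, wraps to 23 = x, carry into square.
Longitude square 3; −1 → 2.
Latitude subsquare k = 10; −1 → 9 = j.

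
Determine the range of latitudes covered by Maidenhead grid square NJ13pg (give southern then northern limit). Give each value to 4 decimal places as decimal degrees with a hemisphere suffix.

Field N=13, J=9: +13·20° lon, +9·10° lat → SW at lon 80°, lat 0°.
Square 1, 3: +1·2° lon, +3·1° lat → SW at lon 82°, lat 3°.
Subsquare p=15, g=6: +15·0.0833333° lon, +6·0.0416667° lat → SW at lon 83.25°, lat 3.25°.
Cell spans 0.0833333° lon × 0.0416667° lat.
south 3.2500° N, north 3.2917° N.

3.2500° N, 3.2917° N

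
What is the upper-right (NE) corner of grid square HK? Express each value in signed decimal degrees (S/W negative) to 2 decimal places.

20.00, -20.00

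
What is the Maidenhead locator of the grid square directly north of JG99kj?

Latitude subsquare j = 9; +1 → 10 = k.
The longitude characters are unchanged.

JG99kk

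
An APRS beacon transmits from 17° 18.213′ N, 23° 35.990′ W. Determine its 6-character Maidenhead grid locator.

Offset from 180°W / 90°S: lon 156.4002°, lat 107.3036°.
Field: lon ⌊156.4002/20⌋ = 7 → H; lat ⌊107.3036/10⌋ = 10 → K.
Square: lon ⌊16.4002/2⌋ = 8; lat ⌊7.3036/1⌋ = 7.
Subsquare: lon ⌊0.4002/0.0833333⌋ = 4 → e; lat ⌊0.3036/0.0416667⌋ = 7 → h.

HK87eh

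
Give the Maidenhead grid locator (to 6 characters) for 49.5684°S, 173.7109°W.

AE30dk

Add 180° to longitude and 90° to latitude: 6.2891, 40.4316.
Field (20°×10°, letters A–R): lon ⌊6.2891/20⌋ = 0 → A; lat ⌊40.4316/10⌋ = 4 → E.
Square (2°×1°, digits 0–9): lon ⌊6.2891/2⌋ = 3; lat ⌊0.4316/1⌋ = 0.
Subsquare (5′×2.5′, letters a–x): lon ⌊0.2891/0.0833333⌋ = 3 → d; lat ⌊0.4316/0.0416667⌋ = 10 → k.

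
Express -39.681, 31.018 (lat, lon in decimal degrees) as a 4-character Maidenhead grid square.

Add 180° to longitude and 90° to latitude: 211.02, 50.32.
Field: 211.02/20 → 10 → K, 50.32/10 → 5 → F; chars KF.
Square: 11.02/2 → 5, 0.32/1 → 0; chars 50.

KF50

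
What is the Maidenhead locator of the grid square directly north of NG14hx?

Latitude subsquare x = 23; +1 → 24, wraps to 0 = a, carry into square.
Latitude square 4; +1 → 5.
The longitude characters are unchanged.

NG15ha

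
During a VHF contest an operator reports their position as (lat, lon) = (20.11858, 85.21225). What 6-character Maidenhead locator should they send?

NL20oc

Offset from 180°W / 90°S: lon 265.2122°, lat 110.1186°.
Field: 265.2122/20 → 13 → N, 110.1186/10 → 11 → L; chars NL.
Square: 5.2122/2 → 2, 0.1186/1 → 0; chars 20.
Subsquare: 1.2122/0.0833333 → 14 → o, 0.1186/0.0416667 → 2 → c; chars oc.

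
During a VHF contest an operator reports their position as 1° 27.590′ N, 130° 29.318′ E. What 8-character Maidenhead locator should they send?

Shift to the Maidenhead origin (180°W, 90°S): lon 310.48863, lat 91.45983.
Field: lon ⌊310.48863/20⌋ = 15 → P; lat ⌊91.45983/10⌋ = 9 → J.
Square: lon ⌊10.48863/2⌋ = 5; lat ⌊1.45983/1⌋ = 1.
Subsquare: lon ⌊0.48863/0.0833333⌋ = 5 → f; lat ⌊0.45983/0.0416667⌋ = 11 → l.
Extended square: lon ⌊0.07197/0.00833333⌋ = 8; lat ⌊0.00150/0.00416667⌋ = 0.

PJ51fl80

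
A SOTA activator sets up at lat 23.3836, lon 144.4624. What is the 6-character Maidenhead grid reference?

QL23fj

Add 180° to longitude and 90° to latitude: 324.4624, 113.3836.
Field: 324.4624/20 → 16 → Q, 113.3836/10 → 11 → L; chars QL.
Square: 4.4624/2 → 2, 3.3836/1 → 3; chars 23.
Subsquare: 0.4624/0.0833333 → 5 → f, 0.3836/0.0416667 → 9 → j; chars fj.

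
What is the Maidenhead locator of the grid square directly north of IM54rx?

IM55ra

Latitude subsquare x = 23; +1 → 24, wraps to 0 = a, carry into square.
Latitude square 4; +1 → 5.
The longitude characters are unchanged.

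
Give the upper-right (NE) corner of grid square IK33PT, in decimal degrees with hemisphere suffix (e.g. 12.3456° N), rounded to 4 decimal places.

13.8333° N, 12.6667° W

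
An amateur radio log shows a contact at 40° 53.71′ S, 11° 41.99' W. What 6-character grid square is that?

IE49dc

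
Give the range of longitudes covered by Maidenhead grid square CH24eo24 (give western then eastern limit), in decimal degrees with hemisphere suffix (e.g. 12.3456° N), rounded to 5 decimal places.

135.65000° W, 135.64167° W

Field C=2, H=7: +2·20° lon, +7·10° lat → SW at lon -140°, lat -20°.
Square 2, 4: +2·2° lon, +4·1° lat → SW at lon -136°, lat -16°.
Subsquare e=4, o=14: +4·0.0833333° lon, +14·0.0416667° lat → SW at lon -135.667°, lat -15.4167°.
Extended square 2, 4: +2·0.00833333° lon, +4·0.00416667° lat → SW at lon -135.65°, lat -15.4°.
Cell spans 0.00833333° lon × 0.00416667° lat.
west 135.65000° W, east 135.64167° W.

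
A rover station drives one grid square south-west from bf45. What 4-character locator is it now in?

BF34

Longitude square 4; −1 → 3.
Latitude square 5; −1 → 4.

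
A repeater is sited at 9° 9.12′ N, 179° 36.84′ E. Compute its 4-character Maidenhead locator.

RJ99

Add 180° to longitude and 90° to latitude: 359.61, 99.15.
Field (20°×10°, letters A–R): 359.61/20 → 17 → R, 99.15/10 → 9 → J; chars RJ.
Square (2°×1°, digits 0–9): 19.61/2 → 9, 9.15/1 → 9; chars 99.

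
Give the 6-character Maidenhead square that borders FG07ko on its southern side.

FG07kn

Latitude subsquare o = 14; −1 → 13 = n.
The longitude characters are unchanged.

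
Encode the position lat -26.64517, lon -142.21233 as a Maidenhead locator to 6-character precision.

BG83vi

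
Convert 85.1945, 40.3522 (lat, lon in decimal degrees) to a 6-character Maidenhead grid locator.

LR05ee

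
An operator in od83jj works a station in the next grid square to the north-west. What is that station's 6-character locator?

OD83ik

Longitude subsquare j = 9; −1 → 8 = i.
Latitude subsquare j = 9; +1 → 10 = k.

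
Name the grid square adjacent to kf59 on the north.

KG50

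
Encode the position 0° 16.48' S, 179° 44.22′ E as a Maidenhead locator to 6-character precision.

Add 180° to longitude and 90° to latitude: 359.7370, 89.7253.
Field: 359.7370/20 → 17 → R, 89.7253/10 → 8 → I; chars RI.
Square: 19.7370/2 → 9, 9.7253/1 → 9; chars 99.
Subsquare: 1.7370/0.0833333 → 20 → u, 0.7253/0.0416667 → 17 → r; chars ur.

RI99ur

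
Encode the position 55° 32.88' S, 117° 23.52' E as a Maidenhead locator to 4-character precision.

OD84

Offset from 180°W / 90°S: lon 297.39°, lat 34.45°.
Field (20°×10°, letters A–R): 297.39/20 → 14 → O, 34.45/10 → 3 → D; chars OD.
Square (2°×1°, digits 0–9): 17.39/2 → 8, 4.45/1 → 4; chars 84.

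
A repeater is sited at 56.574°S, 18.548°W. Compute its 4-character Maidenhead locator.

Add 180° to longitude and 90° to latitude: 161.45, 33.43.
Field: lon ⌊161.45/20⌋ = 8 → I; lat ⌊33.43/10⌋ = 3 → D.
Square: lon ⌊1.45/2⌋ = 0; lat ⌊3.43/1⌋ = 3.

ID03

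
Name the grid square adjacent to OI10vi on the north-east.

OI10wj

Longitude subsquare v = 21; +1 → 22 = w.
Latitude subsquare i = 8; +1 → 9 = j.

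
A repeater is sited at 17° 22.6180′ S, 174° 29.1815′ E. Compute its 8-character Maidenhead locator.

Shift to the Maidenhead origin (180°W, 90°S): lon 354.48636, lat 72.62303.
Field (20°×10°, letters A–R): lon ⌊354.48636/20⌋ = 17 → R; lat ⌊72.62303/10⌋ = 7 → H.
Square (2°×1°, digits 0–9): lon ⌊14.48636/2⌋ = 7; lat ⌊2.62303/1⌋ = 2.
Subsquare (5′×2.5′, letters a–x): lon ⌊0.48636/0.0833333⌋ = 5 → f; lat ⌊0.62303/0.0416667⌋ = 14 → o.
Extended square (30″×15″, digits 0–9): lon ⌊0.06969/0.00833333⌋ = 8; lat ⌊0.03970/0.00416667⌋ = 9.

RH72fo89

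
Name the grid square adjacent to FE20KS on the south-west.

Longitude subsquare k = 10; −1 → 9 = j.
Latitude subsquare s = 18; −1 → 17 = r.

FE20jr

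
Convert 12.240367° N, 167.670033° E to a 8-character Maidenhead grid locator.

RK32uf07

Add 180° to longitude and 90° to latitude: 347.67003, 102.24037.
Field: lon ⌊347.67003/20⌋ = 17 → R; lat ⌊102.24037/10⌋ = 10 → K.
Square: lon ⌊7.67003/2⌋ = 3; lat ⌊2.24037/1⌋ = 2.
Subsquare: lon ⌊1.67003/0.0833333⌋ = 20 → u; lat ⌊0.24037/0.0416667⌋ = 5 → f.
Extended square: lon ⌊0.00337/0.00833333⌋ = 0; lat ⌊0.03203/0.00416667⌋ = 7.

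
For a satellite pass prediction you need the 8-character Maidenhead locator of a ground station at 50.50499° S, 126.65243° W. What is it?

CD69ql18

Shift to the Maidenhead origin (180°W, 90°S): lon 53.34757, lat 39.49501.
Field (20°×10°, letters A–R): 53.34757/20 → 2 → C, 39.49501/10 → 3 → D; chars CD.
Square (2°×1°, digits 0–9): 13.34757/2 → 6, 9.49501/1 → 9; chars 69.
Subsquare (5′×2.5′, letters a–x): 1.34757/0.0833333 → 16 → q, 0.49501/0.0416667 → 11 → l; chars ql.
Extended square (30″×15″, digits 0–9): 0.01424/0.00833333 → 1, 0.03668/0.00416667 → 8; chars 18.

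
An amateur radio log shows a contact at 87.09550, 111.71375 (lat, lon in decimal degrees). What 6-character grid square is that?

OR57uc

Offset from 180°W / 90°S: lon 291.7138°, lat 177.0955°.
Field: 291.7138/20 → 14 → O, 177.0955/10 → 17 → R; chars OR.
Square: 11.7138/2 → 5, 7.0955/1 → 7; chars 57.
Subsquare: 1.7138/0.0833333 → 20 → u, 0.0955/0.0416667 → 2 → c; chars uc.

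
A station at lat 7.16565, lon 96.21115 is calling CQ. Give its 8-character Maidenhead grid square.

Add 180° to longitude and 90° to latitude: 276.21115, 97.16565.
Field (20°×10°, letters A–R): lon ⌊276.21115/20⌋ = 13 → N; lat ⌊97.16565/10⌋ = 9 → J.
Square (2°×1°, digits 0–9): lon ⌊16.21115/2⌋ = 8; lat ⌊7.16565/1⌋ = 7.
Subsquare (5′×2.5′, letters a–x): lon ⌊0.21115/0.0833333⌋ = 2 → c; lat ⌊0.16565/0.0416667⌋ = 3 → d.
Extended square (30″×15″, digits 0–9): lon ⌊0.04448/0.00833333⌋ = 5; lat ⌊0.04065/0.00416667⌋ = 9.

NJ87cd59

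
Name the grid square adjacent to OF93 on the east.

PF03

Longitude square 9; +1 → 10, wraps to 0, carry into field.
Longitude field O = 14; +1 → 15 = P.
The latitude characters are unchanged.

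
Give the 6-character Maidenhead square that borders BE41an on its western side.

Longitude subsquare a = 0; −1 → -1, wraps to 23 = x, carry into square.
Longitude square 4; −1 → 3.
The latitude characters are unchanged.

BE31xn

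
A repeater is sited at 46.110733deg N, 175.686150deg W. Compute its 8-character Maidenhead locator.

Offset from 180°W / 90°S: lon 4.31385°, lat 136.11073°.
Field (20°×10°, letters A–R): lon ⌊4.31385/20⌋ = 0 → A; lat ⌊136.11073/10⌋ = 13 → N.
Square (2°×1°, digits 0–9): lon ⌊4.31385/2⌋ = 2; lat ⌊6.11073/1⌋ = 6.
Subsquare (5′×2.5′, letters a–x): lon ⌊0.31385/0.0833333⌋ = 3 → d; lat ⌊0.11073/0.0416667⌋ = 2 → c.
Extended square (30″×15″, digits 0–9): lon ⌊0.06385/0.00833333⌋ = 7; lat ⌊0.02740/0.00416667⌋ = 6.

AN26dc76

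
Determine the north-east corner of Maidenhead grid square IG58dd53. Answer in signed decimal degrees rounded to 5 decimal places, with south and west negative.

Field I=8, G=6: +8·20° lon, +6·10° lat → SW at lon -20°, lat -30°.
Square 5, 8: +5·2° lon, +8·1° lat → SW at lon -10°, lat -22°.
Subsquare d=3, d=3: +3·0.0833333° lon, +3·0.0416667° lat → SW at lon -9.75°, lat -21.875°.
Extended square 5, 3: +5·0.00833333° lon, +3·0.00416667° lat → SW at lon -9.70833°, lat -21.8625°.
Cell spans 0.00833333° lon × 0.00416667° lat. NE corner is SW corner plus one full cell.
latitude -21.85833, longitude -9.70000.

-21.85833, -9.70000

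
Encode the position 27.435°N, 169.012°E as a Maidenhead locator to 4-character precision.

RL47

Add 180° to longitude and 90° to latitude: 349.01, 117.44.
Field (20°×10°, letters A–R): 349.01/20 → 17 → R, 117.44/10 → 11 → L; chars RL.
Square (2°×1°, digits 0–9): 9.01/2 → 4, 7.44/1 → 7; chars 47.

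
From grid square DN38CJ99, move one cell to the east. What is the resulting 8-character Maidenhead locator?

Longitude extended square 9; +1 → 10, wraps to 0, carry into subsquare.
Longitude subsquare c = 2; +1 → 3 = d.
The latitude characters are unchanged.

DN38dj09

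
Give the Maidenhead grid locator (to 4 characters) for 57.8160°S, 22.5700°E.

KD12

Offset from 180°W / 90°S: lon 202.57°, lat 32.18°.
Field (20°×10°, letters A–R): 202.57/20 → 10 → K, 32.18/10 → 3 → D; chars KD.
Square (2°×1°, digits 0–9): 2.57/2 → 1, 2.18/1 → 2; chars 12.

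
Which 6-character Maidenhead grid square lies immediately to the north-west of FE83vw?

Longitude subsquare v = 21; −1 → 20 = u.
Latitude subsquare w = 22; +1 → 23 = x.

FE83ux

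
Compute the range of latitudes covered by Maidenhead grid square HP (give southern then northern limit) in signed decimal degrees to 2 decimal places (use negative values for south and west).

60.00, 70.00

Field H=7, P=15: +7·20° lon, +15·10° lat → SW at lon -40°, lat 60°.
Cell spans 20° lon × 10° lat.
south 60.00, north 70.00.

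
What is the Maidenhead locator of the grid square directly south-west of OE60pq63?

Longitude extended square 6; −1 → 5.
Latitude extended square 3; −1 → 2.

OE60pq52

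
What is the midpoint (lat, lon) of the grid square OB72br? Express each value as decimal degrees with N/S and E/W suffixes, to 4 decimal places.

77.2708° S, 114.1250° E

Field O=14, B=1: +14·20° lon, +1·10° lat → SW at lon 100°, lat -80°.
Square 7, 2: +7·2° lon, +2·1° lat → SW at lon 114°, lat -78°.
Subsquare b=1, r=17: +1·0.0833333° lon, +17·0.0416667° lat → SW at lon 114.083°, lat -77.2917°.
Cell spans 0.0833333° lon × 0.0416667° lat. Centre is SW corner plus half of each.
latitude 77.2708° S, longitude 114.1250° E.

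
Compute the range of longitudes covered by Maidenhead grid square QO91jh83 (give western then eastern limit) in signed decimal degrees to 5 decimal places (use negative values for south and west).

Field Q=16, O=14: +16·20° lon, +14·10° lat → SW at lon 140°, lat 50°.
Square 9, 1: +9·2° lon, +1·1° lat → SW at lon 158°, lat 51°.
Subsquare j=9, h=7: +9·0.0833333° lon, +7·0.0416667° lat → SW at lon 158.75°, lat 51.2917°.
Extended square 8, 3: +8·0.00833333° lon, +3·0.00416667° lat → SW at lon 158.817°, lat 51.3042°.
Cell spans 0.00833333° lon × 0.00416667° lat.
west 158.81667, east 158.82500.

158.81667, 158.82500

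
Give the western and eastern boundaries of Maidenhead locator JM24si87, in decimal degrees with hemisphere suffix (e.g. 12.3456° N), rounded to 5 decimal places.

5.56667° E, 5.57500° E

Field J=9, M=12: +9·20° lon, +12·10° lat → SW at lon 0°, lat 30°.
Square 2, 4: +2·2° lon, +4·1° lat → SW at lon 4°, lat 34°.
Subsquare s=18, i=8: +18·0.0833333° lon, +8·0.0416667° lat → SW at lon 5.5°, lat 34.3333°.
Extended square 8, 7: +8·0.00833333° lon, +7·0.00416667° lat → SW at lon 5.56667°, lat 34.3625°.
Cell spans 0.00833333° lon × 0.00416667° lat.
west 5.56667° E, east 5.57500° E.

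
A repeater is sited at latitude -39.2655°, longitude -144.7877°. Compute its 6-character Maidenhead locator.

Add 180° to longitude and 90° to latitude: 35.2123, 50.7345.
Field (20°×10°, letters A–R): lon ⌊35.2123/20⌋ = 1 → B; lat ⌊50.7345/10⌋ = 5 → F.
Square (2°×1°, digits 0–9): lon ⌊15.2123/2⌋ = 7; lat ⌊0.7345/1⌋ = 0.
Subsquare (5′×2.5′, letters a–x): lon ⌊1.2123/0.0833333⌋ = 14 → o; lat ⌊0.7345/0.0416667⌋ = 17 → r.

BF70or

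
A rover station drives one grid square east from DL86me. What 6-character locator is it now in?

DL86ne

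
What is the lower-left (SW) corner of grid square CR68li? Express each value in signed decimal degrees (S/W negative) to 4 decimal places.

Field C=2, R=17: +2·20° lon, +17·10° lat → SW at lon -140°, lat 80°.
Square 6, 8: +6·2° lon, +8·1° lat → SW at lon -128°, lat 88°.
Subsquare l=11, i=8: +11·0.0833333° lon, +8·0.0416667° lat → SW at lon -127.083°, lat 88.3333°.
latitude 88.3333, longitude -127.0833.

88.3333, -127.0833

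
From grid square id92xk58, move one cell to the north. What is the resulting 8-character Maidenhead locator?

ID92xk59

Latitude extended square 8; +1 → 9.
The longitude characters are unchanged.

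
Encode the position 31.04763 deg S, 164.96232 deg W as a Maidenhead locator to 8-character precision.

AF78mw48

Shift to the Maidenhead origin (180°W, 90°S): lon 15.03768, lat 58.95237.
Field: 15.03768/20 → 0 → A, 58.95237/10 → 5 → F; chars AF.
Square: 15.03768/2 → 7, 8.95237/1 → 8; chars 78.
Subsquare: 1.03768/0.0833333 → 12 → m, 0.95237/0.0416667 → 22 → w; chars mw.
Extended square: 0.03768/0.00833333 → 4, 0.03570/0.00416667 → 8; chars 48.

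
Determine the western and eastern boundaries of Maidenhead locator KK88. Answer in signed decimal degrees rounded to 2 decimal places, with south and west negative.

36.00, 38.00

Field K=10, K=10: +10·20° lon, +10·10° lat → SW at lon 20°, lat 10°.
Square 8, 8: +8·2° lon, +8·1° lat → SW at lon 36°, lat 18°.
Cell spans 2° lon × 1° lat.
west 36.00, east 38.00.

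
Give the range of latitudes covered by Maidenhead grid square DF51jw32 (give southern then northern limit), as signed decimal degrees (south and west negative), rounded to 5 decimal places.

-38.07500, -38.07083

Field D=3, F=5: +3·20° lon, +5·10° lat → SW at lon -120°, lat -40°.
Square 5, 1: +5·2° lon, +1·1° lat → SW at lon -110°, lat -39°.
Subsquare j=9, w=22: +9·0.0833333° lon, +22·0.0416667° lat → SW at lon -109.25°, lat -38.0833°.
Extended square 3, 2: +3·0.00833333° lon, +2·0.00416667° lat → SW at lon -109.225°, lat -38.075°.
Cell spans 0.00833333° lon × 0.00416667° lat.
south -38.07500, north -38.07083.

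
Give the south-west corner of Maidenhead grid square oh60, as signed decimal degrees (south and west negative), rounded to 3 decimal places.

Field O=14, H=7: +14·20° lon, +7·10° lat → SW at lon 100°, lat -20°.
Square 6, 0: +6·2° lon, +0·1° lat → SW at lon 112°, lat -20°.
latitude -20.000, longitude 112.000.

-20.000, 112.000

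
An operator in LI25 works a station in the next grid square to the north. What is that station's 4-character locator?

LI26

Latitude square 5; +1 → 6.
The longitude characters are unchanged.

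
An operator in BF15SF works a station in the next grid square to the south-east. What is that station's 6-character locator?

BF15te

Longitude subsquare s = 18; +1 → 19 = t.
Latitude subsquare f = 5; −1 → 4 = e.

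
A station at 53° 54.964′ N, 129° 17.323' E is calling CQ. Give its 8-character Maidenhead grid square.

Shift to the Maidenhead origin (180°W, 90°S): lon 309.28872, lat 143.91607.
Field (20°×10°, letters A–R): 309.28872/20 → 15 → P, 143.91607/10 → 14 → O; chars PO.
Square (2°×1°, digits 0–9): 9.28872/2 → 4, 3.91607/1 → 3; chars 43.
Subsquare (5′×2.5′, letters a–x): 1.28872/0.0833333 → 15 → p, 0.91607/0.0416667 → 21 → v; chars pv.
Extended square (30″×15″, digits 0–9): 0.03872/0.00833333 → 4, 0.04107/0.00416667 → 9; chars 49.

PO43pv49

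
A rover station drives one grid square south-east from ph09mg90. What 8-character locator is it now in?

PH09nf09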